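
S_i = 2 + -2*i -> [2, 0, -2, -4, -6]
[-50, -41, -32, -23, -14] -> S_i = -50 + 9*i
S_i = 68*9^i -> [68, 612, 5508, 49572, 446148]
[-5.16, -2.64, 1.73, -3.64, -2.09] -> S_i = Random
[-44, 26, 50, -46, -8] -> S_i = Random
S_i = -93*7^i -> [-93, -651, -4557, -31899, -223293]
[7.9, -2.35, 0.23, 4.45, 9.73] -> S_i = Random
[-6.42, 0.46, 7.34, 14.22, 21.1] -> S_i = -6.42 + 6.88*i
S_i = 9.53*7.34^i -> [9.53, 69.95, 513.43, 3768.61, 27661.59]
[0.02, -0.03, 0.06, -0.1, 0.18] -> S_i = 0.02*(-1.73)^i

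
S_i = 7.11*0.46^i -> [7.11, 3.27, 1.5, 0.69, 0.32]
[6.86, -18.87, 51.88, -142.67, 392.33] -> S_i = 6.86*(-2.75)^i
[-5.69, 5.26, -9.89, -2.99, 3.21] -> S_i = Random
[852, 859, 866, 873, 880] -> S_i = 852 + 7*i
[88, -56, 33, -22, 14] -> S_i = Random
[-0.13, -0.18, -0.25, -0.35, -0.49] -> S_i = -0.13*1.39^i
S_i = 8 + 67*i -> [8, 75, 142, 209, 276]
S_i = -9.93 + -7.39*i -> [-9.93, -17.32, -24.71, -32.1, -39.49]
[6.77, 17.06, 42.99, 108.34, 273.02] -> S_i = 6.77*2.52^i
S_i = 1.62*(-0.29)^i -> [1.62, -0.47, 0.14, -0.04, 0.01]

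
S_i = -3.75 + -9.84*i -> [-3.75, -13.59, -23.43, -33.27, -43.11]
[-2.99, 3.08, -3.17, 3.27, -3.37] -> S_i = -2.99*(-1.03)^i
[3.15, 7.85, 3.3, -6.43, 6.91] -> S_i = Random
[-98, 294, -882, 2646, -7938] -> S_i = -98*-3^i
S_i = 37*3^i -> [37, 111, 333, 999, 2997]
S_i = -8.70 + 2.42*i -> [-8.7, -6.28, -3.86, -1.44, 0.98]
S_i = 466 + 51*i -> [466, 517, 568, 619, 670]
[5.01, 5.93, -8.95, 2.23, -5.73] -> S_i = Random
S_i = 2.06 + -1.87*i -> [2.06, 0.19, -1.68, -3.55, -5.42]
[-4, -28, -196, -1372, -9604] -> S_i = -4*7^i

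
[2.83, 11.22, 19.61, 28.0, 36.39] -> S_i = 2.83 + 8.39*i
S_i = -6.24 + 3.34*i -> [-6.24, -2.9, 0.44, 3.78, 7.12]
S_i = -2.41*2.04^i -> [-2.41, -4.92, -10.03, -20.46, -41.74]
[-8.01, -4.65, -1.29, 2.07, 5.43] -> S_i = -8.01 + 3.36*i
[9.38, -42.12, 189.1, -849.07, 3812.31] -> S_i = 9.38*(-4.49)^i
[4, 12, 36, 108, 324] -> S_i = 4*3^i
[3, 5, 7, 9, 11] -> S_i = 3 + 2*i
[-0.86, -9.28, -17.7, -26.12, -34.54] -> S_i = -0.86 + -8.42*i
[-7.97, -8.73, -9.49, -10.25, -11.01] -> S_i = -7.97 + -0.76*i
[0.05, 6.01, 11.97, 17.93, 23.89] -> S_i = 0.05 + 5.96*i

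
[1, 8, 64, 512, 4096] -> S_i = 1*8^i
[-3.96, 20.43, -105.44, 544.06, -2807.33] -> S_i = -3.96*(-5.16)^i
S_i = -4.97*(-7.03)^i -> [-4.97, 34.94, -245.62, 1726.72, -12138.85]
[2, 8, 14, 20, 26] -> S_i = 2 + 6*i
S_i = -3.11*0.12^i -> [-3.11, -0.37, -0.04, -0.01, -0.0]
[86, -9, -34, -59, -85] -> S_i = Random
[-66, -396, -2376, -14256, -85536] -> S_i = -66*6^i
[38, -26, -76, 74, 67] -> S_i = Random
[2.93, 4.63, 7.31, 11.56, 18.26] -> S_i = 2.93*1.58^i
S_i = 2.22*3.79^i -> [2.22, 8.41, 31.89, 120.86, 458.05]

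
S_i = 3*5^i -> [3, 15, 75, 375, 1875]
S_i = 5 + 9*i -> [5, 14, 23, 32, 41]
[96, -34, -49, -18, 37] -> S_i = Random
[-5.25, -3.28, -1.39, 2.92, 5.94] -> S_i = Random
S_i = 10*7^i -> [10, 70, 490, 3430, 24010]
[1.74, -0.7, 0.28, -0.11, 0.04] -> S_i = 1.74*(-0.40)^i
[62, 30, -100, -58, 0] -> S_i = Random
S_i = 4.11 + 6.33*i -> [4.11, 10.44, 16.77, 23.1, 29.43]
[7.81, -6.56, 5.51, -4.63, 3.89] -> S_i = 7.81*(-0.84)^i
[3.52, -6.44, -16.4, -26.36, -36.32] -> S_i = 3.52 + -9.96*i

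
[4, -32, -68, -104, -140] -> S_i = 4 + -36*i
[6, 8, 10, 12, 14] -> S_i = 6 + 2*i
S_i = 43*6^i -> [43, 258, 1548, 9288, 55728]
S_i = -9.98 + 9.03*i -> [-9.98, -0.95, 8.08, 17.11, 26.14]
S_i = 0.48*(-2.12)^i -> [0.48, -1.02, 2.16, -4.57, 9.7]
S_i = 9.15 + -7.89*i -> [9.15, 1.26, -6.63, -14.52, -22.41]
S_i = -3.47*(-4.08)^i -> [-3.47, 14.16, -57.76, 235.67, -961.55]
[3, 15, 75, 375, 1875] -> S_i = 3*5^i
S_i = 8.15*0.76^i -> [8.15, 6.19, 4.71, 3.58, 2.72]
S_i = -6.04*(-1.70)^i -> [-6.04, 10.27, -17.46, 29.67, -50.45]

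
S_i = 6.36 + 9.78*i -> [6.36, 16.14, 25.92, 35.7, 45.48]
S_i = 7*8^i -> [7, 56, 448, 3584, 28672]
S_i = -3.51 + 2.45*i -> [-3.51, -1.06, 1.39, 3.84, 6.29]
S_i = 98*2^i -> [98, 196, 392, 784, 1568]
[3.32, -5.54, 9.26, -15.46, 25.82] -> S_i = 3.32*(-1.67)^i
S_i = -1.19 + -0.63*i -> [-1.19, -1.82, -2.45, -3.08, -3.71]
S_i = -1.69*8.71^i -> [-1.69, -14.72, -128.21, -1116.71, -9726.56]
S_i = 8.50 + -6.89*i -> [8.5, 1.61, -5.28, -12.17, -19.06]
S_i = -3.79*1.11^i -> [-3.79, -4.21, -4.67, -5.18, -5.75]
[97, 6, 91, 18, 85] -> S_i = Random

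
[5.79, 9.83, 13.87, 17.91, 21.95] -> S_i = 5.79 + 4.04*i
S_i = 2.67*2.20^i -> [2.67, 5.87, 12.92, 28.43, 62.55]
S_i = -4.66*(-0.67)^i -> [-4.66, 3.12, -2.09, 1.4, -0.94]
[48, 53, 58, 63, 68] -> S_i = 48 + 5*i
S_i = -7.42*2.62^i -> [-7.42, -19.44, -50.93, -133.45, -349.63]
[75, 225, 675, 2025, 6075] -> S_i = 75*3^i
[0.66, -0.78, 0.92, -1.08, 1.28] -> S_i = 0.66*(-1.18)^i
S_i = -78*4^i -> [-78, -312, -1248, -4992, -19968]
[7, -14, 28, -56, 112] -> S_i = 7*-2^i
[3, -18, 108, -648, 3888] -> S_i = 3*-6^i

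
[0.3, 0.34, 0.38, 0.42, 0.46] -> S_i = 0.30 + 0.04*i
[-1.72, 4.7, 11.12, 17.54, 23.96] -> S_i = -1.72 + 6.42*i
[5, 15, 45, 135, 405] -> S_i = 5*3^i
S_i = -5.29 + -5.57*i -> [-5.29, -10.86, -16.43, -22.0, -27.57]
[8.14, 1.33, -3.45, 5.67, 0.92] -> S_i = Random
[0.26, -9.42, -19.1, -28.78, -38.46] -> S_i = 0.26 + -9.68*i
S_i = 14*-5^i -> [14, -70, 350, -1750, 8750]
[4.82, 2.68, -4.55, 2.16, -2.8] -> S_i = Random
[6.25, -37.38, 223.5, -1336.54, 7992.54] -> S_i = 6.25*(-5.98)^i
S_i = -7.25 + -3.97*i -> [-7.25, -11.22, -15.19, -19.16, -23.13]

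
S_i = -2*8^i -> [-2, -16, -128, -1024, -8192]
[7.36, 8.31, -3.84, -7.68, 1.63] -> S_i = Random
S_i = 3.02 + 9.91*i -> [3.02, 12.93, 22.84, 32.75, 42.66]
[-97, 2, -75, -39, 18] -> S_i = Random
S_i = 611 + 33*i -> [611, 644, 677, 710, 743]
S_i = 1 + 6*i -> [1, 7, 13, 19, 25]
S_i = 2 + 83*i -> [2, 85, 168, 251, 334]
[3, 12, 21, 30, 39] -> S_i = 3 + 9*i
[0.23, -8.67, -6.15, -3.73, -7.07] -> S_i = Random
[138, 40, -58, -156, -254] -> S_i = 138 + -98*i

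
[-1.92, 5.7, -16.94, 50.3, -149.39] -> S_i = -1.92*(-2.97)^i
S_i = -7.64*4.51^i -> [-7.64, -34.46, -155.4, -700.85, -3160.82]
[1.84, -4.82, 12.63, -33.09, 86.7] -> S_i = 1.84*(-2.62)^i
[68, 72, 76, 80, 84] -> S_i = 68 + 4*i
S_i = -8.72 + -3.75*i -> [-8.72, -12.47, -16.22, -19.97, -23.72]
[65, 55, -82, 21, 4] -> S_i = Random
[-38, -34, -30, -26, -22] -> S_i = -38 + 4*i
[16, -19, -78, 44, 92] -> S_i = Random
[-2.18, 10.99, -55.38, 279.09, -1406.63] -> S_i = -2.18*(-5.04)^i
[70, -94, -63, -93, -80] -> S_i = Random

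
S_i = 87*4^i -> [87, 348, 1392, 5568, 22272]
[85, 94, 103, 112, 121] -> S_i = 85 + 9*i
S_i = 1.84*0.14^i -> [1.84, 0.26, 0.04, 0.01, 0.0]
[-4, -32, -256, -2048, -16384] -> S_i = -4*8^i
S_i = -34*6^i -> [-34, -204, -1224, -7344, -44064]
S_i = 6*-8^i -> [6, -48, 384, -3072, 24576]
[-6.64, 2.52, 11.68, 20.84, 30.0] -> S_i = -6.64 + 9.16*i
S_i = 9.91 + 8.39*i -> [9.91, 18.3, 26.69, 35.08, 43.47]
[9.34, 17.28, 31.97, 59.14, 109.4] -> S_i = 9.34*1.85^i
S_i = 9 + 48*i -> [9, 57, 105, 153, 201]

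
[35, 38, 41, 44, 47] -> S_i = 35 + 3*i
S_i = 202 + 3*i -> [202, 205, 208, 211, 214]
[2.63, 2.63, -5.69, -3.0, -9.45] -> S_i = Random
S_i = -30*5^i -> [-30, -150, -750, -3750, -18750]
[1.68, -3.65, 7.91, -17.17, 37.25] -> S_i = 1.68*(-2.17)^i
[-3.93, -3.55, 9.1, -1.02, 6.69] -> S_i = Random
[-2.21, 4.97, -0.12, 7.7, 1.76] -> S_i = Random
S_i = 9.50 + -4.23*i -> [9.5, 5.27, 1.04, -3.19, -7.42]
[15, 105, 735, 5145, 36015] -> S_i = 15*7^i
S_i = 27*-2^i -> [27, -54, 108, -216, 432]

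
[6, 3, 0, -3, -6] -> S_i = 6 + -3*i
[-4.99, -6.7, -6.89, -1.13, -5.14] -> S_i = Random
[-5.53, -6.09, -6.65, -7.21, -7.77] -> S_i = -5.53 + -0.56*i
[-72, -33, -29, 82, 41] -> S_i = Random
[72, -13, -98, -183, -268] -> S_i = 72 + -85*i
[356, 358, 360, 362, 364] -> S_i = 356 + 2*i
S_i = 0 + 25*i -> [0, 25, 50, 75, 100]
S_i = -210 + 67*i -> [-210, -143, -76, -9, 58]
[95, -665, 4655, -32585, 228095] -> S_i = 95*-7^i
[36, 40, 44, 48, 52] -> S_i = 36 + 4*i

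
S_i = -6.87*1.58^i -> [-6.87, -10.85, -17.15, -27.1, -42.81]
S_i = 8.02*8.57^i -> [8.02, 68.73, 589.03, 5047.97, 43261.11]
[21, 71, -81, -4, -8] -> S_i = Random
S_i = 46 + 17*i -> [46, 63, 80, 97, 114]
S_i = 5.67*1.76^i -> [5.67, 9.98, 17.56, 30.91, 54.4]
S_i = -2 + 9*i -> [-2, 7, 16, 25, 34]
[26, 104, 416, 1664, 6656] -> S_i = 26*4^i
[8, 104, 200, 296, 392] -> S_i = 8 + 96*i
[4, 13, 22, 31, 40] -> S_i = 4 + 9*i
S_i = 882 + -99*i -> [882, 783, 684, 585, 486]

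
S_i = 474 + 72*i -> [474, 546, 618, 690, 762]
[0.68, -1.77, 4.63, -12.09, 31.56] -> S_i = 0.68*(-2.61)^i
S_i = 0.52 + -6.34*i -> [0.52, -5.82, -12.16, -18.5, -24.84]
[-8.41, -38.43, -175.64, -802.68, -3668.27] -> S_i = -8.41*4.57^i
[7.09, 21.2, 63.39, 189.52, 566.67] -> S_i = 7.09*2.99^i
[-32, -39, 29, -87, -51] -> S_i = Random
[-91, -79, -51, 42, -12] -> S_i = Random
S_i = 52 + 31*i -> [52, 83, 114, 145, 176]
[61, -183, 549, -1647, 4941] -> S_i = 61*-3^i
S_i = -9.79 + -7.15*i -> [-9.79, -16.94, -24.09, -31.24, -38.39]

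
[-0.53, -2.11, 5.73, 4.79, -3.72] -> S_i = Random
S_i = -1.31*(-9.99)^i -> [-1.31, 13.09, -130.74, 1306.07, -13047.68]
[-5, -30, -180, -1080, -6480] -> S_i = -5*6^i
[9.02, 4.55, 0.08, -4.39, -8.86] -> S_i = 9.02 + -4.47*i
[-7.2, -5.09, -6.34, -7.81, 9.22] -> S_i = Random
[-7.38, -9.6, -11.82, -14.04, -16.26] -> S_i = -7.38 + -2.22*i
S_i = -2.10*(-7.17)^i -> [-2.1, 15.06, -107.96, 774.06, -5550.04]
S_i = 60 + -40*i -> [60, 20, -20, -60, -100]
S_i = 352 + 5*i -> [352, 357, 362, 367, 372]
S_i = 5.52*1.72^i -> [5.52, 9.49, 16.33, 28.09, 48.31]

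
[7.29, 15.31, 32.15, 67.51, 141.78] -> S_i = 7.29*2.10^i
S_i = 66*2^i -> [66, 132, 264, 528, 1056]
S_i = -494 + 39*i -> [-494, -455, -416, -377, -338]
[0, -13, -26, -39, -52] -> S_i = 0 + -13*i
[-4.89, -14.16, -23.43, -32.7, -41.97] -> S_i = -4.89 + -9.27*i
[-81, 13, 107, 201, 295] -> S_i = -81 + 94*i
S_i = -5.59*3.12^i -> [-5.59, -17.44, -54.42, -169.78, -529.7]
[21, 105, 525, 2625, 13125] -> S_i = 21*5^i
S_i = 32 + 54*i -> [32, 86, 140, 194, 248]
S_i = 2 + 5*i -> [2, 7, 12, 17, 22]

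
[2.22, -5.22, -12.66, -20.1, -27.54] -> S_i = 2.22 + -7.44*i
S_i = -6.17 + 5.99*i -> [-6.17, -0.18, 5.81, 11.8, 17.79]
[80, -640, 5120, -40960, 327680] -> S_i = 80*-8^i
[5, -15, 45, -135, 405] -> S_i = 5*-3^i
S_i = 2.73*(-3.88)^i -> [2.73, -10.59, 41.1, -159.46, 618.71]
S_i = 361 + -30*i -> [361, 331, 301, 271, 241]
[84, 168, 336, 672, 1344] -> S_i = 84*2^i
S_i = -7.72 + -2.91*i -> [-7.72, -10.63, -13.54, -16.45, -19.36]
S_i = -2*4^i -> [-2, -8, -32, -128, -512]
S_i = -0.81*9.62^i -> [-0.81, -7.79, -74.96, -721.12, -6937.22]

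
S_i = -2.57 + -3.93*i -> [-2.57, -6.5, -10.43, -14.36, -18.29]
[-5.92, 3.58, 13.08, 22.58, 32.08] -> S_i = -5.92 + 9.50*i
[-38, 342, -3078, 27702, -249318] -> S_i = -38*-9^i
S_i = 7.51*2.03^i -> [7.51, 15.25, 30.95, 62.82, 127.53]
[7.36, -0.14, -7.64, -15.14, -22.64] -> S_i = 7.36 + -7.50*i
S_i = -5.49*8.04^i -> [-5.49, -44.14, -354.88, -2853.25, -22940.17]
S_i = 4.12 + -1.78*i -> [4.12, 2.34, 0.56, -1.22, -3.0]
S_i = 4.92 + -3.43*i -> [4.92, 1.49, -1.94, -5.37, -8.8]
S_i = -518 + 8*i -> [-518, -510, -502, -494, -486]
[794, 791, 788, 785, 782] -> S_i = 794 + -3*i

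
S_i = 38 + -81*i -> [38, -43, -124, -205, -286]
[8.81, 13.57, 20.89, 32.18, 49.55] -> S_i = 8.81*1.54^i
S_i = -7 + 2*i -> [-7, -5, -3, -1, 1]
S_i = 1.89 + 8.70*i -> [1.89, 10.59, 19.29, 27.99, 36.69]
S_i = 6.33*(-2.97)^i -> [6.33, -18.8, 55.84, -165.83, 492.53]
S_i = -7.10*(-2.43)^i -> [-7.1, 17.25, -41.92, 101.88, -247.56]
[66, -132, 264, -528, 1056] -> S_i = 66*-2^i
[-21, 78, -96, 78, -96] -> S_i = Random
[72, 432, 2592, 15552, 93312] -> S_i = 72*6^i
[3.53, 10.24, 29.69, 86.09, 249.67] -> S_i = 3.53*2.90^i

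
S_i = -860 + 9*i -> [-860, -851, -842, -833, -824]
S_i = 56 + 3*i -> [56, 59, 62, 65, 68]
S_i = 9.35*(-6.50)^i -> [9.35, -60.78, 395.04, -2567.74, 16690.33]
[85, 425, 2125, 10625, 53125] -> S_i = 85*5^i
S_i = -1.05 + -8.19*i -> [-1.05, -9.24, -17.43, -25.62, -33.81]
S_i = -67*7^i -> [-67, -469, -3283, -22981, -160867]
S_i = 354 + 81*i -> [354, 435, 516, 597, 678]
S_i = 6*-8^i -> [6, -48, 384, -3072, 24576]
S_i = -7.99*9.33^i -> [-7.99, -74.55, -695.52, -6489.21, -60544.31]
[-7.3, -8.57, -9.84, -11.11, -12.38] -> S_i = -7.30 + -1.27*i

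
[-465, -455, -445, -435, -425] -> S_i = -465 + 10*i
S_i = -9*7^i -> [-9, -63, -441, -3087, -21609]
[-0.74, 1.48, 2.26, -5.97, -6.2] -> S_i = Random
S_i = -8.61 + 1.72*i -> [-8.61, -6.89, -5.17, -3.45, -1.73]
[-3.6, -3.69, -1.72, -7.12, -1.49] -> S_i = Random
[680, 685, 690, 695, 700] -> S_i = 680 + 5*i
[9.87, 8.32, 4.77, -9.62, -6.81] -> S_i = Random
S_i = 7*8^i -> [7, 56, 448, 3584, 28672]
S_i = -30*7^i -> [-30, -210, -1470, -10290, -72030]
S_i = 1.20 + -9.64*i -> [1.2, -8.44, -18.08, -27.72, -37.36]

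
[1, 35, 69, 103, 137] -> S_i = 1 + 34*i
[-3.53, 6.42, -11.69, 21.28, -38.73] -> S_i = -3.53*(-1.82)^i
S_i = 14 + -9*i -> [14, 5, -4, -13, -22]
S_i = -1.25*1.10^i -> [-1.25, -1.38, -1.51, -1.66, -1.83]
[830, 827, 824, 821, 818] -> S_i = 830 + -3*i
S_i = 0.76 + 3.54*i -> [0.76, 4.3, 7.84, 11.38, 14.92]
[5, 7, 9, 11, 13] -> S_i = 5 + 2*i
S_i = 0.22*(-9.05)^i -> [0.22, -1.99, 18.02, -163.07, 1475.76]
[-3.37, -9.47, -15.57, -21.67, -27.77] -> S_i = -3.37 + -6.10*i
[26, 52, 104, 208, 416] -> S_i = 26*2^i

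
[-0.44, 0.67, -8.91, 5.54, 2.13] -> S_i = Random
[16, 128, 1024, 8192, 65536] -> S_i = 16*8^i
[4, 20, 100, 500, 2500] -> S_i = 4*5^i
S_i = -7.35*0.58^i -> [-7.35, -4.26, -2.47, -1.43, -0.83]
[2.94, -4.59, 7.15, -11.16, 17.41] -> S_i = 2.94*(-1.56)^i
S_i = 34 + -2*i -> [34, 32, 30, 28, 26]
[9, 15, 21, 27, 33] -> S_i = 9 + 6*i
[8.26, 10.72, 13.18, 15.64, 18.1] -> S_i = 8.26 + 2.46*i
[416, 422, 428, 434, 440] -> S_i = 416 + 6*i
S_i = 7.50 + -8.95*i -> [7.5, -1.45, -10.4, -19.35, -28.3]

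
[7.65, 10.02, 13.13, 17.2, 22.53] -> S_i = 7.65*1.31^i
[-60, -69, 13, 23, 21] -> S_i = Random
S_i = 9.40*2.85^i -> [9.4, 26.79, 76.35, 217.6, 620.17]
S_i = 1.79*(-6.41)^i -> [1.79, -11.47, 73.55, -471.44, 3021.94]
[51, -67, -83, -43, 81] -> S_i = Random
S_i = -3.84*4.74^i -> [-3.84, -18.2, -86.28, -408.95, -1938.41]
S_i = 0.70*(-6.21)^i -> [0.7, -4.35, 26.99, -167.64, 1041.03]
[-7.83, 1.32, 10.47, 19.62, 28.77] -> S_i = -7.83 + 9.15*i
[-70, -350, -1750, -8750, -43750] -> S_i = -70*5^i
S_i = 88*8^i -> [88, 704, 5632, 45056, 360448]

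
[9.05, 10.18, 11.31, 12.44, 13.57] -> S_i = 9.05 + 1.13*i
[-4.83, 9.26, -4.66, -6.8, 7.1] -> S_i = Random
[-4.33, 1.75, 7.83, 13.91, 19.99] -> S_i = -4.33 + 6.08*i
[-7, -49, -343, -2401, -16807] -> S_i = -7*7^i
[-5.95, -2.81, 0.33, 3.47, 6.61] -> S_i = -5.95 + 3.14*i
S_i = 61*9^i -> [61, 549, 4941, 44469, 400221]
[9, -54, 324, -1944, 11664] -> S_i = 9*-6^i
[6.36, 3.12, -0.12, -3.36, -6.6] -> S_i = 6.36 + -3.24*i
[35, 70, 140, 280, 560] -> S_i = 35*2^i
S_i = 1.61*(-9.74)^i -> [1.61, -15.68, 152.74, -1487.66, 14489.78]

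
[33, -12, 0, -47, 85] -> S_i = Random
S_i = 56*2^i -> [56, 112, 224, 448, 896]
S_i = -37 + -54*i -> [-37, -91, -145, -199, -253]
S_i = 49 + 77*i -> [49, 126, 203, 280, 357]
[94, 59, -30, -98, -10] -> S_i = Random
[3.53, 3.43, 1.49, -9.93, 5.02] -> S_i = Random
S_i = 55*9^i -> [55, 495, 4455, 40095, 360855]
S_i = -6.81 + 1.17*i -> [-6.81, -5.64, -4.47, -3.3, -2.13]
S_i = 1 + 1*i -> [1, 2, 3, 4, 5]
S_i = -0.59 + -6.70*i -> [-0.59, -7.29, -13.99, -20.69, -27.39]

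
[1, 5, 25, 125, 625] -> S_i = 1*5^i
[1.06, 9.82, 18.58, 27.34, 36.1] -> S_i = 1.06 + 8.76*i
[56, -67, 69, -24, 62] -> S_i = Random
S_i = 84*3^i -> [84, 252, 756, 2268, 6804]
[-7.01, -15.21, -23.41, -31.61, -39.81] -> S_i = -7.01 + -8.20*i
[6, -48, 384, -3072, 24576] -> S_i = 6*-8^i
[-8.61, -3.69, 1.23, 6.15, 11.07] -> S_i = -8.61 + 4.92*i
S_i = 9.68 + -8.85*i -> [9.68, 0.83, -8.02, -16.87, -25.72]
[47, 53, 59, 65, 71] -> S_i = 47 + 6*i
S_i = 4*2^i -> [4, 8, 16, 32, 64]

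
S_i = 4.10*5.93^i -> [4.1, 24.31, 144.18, 854.96, 5069.94]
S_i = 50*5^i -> [50, 250, 1250, 6250, 31250]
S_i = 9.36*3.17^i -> [9.36, 29.67, 94.06, 298.16, 945.18]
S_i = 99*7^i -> [99, 693, 4851, 33957, 237699]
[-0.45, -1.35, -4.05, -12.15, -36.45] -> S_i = -0.45*3.00^i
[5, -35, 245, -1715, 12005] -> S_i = 5*-7^i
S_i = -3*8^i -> [-3, -24, -192, -1536, -12288]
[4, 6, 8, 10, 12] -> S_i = 4 + 2*i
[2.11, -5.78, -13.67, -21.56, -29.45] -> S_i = 2.11 + -7.89*i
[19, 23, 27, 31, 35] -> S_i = 19 + 4*i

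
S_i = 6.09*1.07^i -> [6.09, 6.52, 6.97, 7.46, 7.98]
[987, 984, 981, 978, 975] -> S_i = 987 + -3*i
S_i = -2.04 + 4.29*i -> [-2.04, 2.25, 6.54, 10.83, 15.12]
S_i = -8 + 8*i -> [-8, 0, 8, 16, 24]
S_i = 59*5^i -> [59, 295, 1475, 7375, 36875]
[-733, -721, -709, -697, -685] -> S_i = -733 + 12*i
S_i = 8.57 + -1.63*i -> [8.57, 6.94, 5.31, 3.68, 2.05]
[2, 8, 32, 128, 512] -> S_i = 2*4^i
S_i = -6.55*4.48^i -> [-6.55, -29.34, -131.46, -588.95, -2638.48]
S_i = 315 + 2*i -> [315, 317, 319, 321, 323]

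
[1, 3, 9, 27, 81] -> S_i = 1*3^i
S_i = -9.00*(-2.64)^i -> [-9.0, 23.76, -62.73, 165.6, -437.18]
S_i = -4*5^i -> [-4, -20, -100, -500, -2500]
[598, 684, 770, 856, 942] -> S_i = 598 + 86*i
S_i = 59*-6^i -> [59, -354, 2124, -12744, 76464]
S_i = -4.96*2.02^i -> [-4.96, -10.02, -20.24, -40.88, -82.58]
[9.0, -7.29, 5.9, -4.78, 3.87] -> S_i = 9.00*(-0.81)^i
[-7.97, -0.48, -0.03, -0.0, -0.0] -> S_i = -7.97*0.06^i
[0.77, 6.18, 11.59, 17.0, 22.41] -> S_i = 0.77 + 5.41*i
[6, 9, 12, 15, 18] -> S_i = 6 + 3*i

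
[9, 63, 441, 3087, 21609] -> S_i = 9*7^i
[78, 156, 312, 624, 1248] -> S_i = 78*2^i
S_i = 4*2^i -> [4, 8, 16, 32, 64]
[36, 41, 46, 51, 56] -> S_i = 36 + 5*i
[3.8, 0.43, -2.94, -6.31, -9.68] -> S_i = 3.80 + -3.37*i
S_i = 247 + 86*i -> [247, 333, 419, 505, 591]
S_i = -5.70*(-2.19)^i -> [-5.7, 12.48, -27.34, 59.87, -131.11]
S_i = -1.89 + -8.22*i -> [-1.89, -10.11, -18.33, -26.55, -34.77]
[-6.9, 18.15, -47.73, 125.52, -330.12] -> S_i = -6.90*(-2.63)^i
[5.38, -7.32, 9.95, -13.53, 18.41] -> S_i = 5.38*(-1.36)^i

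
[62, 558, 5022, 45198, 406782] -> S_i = 62*9^i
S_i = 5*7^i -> [5, 35, 245, 1715, 12005]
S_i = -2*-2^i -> [-2, 4, -8, 16, -32]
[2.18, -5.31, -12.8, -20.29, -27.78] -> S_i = 2.18 + -7.49*i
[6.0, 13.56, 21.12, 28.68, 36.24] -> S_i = 6.00 + 7.56*i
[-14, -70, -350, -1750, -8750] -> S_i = -14*5^i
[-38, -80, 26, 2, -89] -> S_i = Random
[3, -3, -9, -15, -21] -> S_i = 3 + -6*i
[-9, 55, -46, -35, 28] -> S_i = Random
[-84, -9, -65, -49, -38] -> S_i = Random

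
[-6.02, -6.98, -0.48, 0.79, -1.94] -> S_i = Random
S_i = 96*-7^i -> [96, -672, 4704, -32928, 230496]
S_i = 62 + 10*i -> [62, 72, 82, 92, 102]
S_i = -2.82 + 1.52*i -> [-2.82, -1.3, 0.22, 1.74, 3.26]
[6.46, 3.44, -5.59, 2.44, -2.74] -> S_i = Random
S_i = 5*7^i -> [5, 35, 245, 1715, 12005]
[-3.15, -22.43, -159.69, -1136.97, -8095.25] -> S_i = -3.15*7.12^i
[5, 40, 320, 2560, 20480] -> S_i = 5*8^i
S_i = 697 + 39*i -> [697, 736, 775, 814, 853]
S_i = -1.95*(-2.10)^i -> [-1.95, 4.1, -8.6, 18.06, -37.92]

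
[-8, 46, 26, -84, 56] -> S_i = Random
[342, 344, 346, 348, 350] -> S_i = 342 + 2*i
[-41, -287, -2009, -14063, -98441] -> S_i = -41*7^i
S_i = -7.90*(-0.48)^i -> [-7.9, 3.79, -1.82, 0.87, -0.42]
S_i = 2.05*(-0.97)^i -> [2.05, -1.99, 1.93, -1.87, 1.81]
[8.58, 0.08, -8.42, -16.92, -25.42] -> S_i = 8.58 + -8.50*i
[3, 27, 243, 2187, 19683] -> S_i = 3*9^i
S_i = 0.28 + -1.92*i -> [0.28, -1.64, -3.56, -5.48, -7.4]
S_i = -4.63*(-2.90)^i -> [-4.63, 13.43, -38.94, 112.92, -327.47]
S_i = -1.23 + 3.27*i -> [-1.23, 2.04, 5.31, 8.58, 11.85]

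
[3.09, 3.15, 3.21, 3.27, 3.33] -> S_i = 3.09 + 0.06*i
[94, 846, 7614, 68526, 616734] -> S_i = 94*9^i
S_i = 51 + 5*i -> [51, 56, 61, 66, 71]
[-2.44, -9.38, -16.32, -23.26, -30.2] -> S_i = -2.44 + -6.94*i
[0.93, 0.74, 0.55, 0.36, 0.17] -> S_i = 0.93 + -0.19*i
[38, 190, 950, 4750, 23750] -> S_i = 38*5^i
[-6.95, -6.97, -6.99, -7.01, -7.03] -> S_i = -6.95 + -0.02*i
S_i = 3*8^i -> [3, 24, 192, 1536, 12288]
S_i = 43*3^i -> [43, 129, 387, 1161, 3483]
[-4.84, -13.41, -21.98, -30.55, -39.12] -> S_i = -4.84 + -8.57*i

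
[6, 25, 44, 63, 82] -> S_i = 6 + 19*i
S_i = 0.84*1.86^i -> [0.84, 1.56, 2.91, 5.41, 10.05]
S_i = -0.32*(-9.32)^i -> [-0.32, 2.98, -27.8, 259.06, -2414.42]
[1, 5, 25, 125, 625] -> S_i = 1*5^i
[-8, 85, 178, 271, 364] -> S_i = -8 + 93*i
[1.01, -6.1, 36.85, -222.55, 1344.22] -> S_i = 1.01*(-6.04)^i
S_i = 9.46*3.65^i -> [9.46, 34.53, 126.03, 460.01, 1679.05]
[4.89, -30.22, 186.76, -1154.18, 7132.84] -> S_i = 4.89*(-6.18)^i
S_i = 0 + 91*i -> [0, 91, 182, 273, 364]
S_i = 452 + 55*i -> [452, 507, 562, 617, 672]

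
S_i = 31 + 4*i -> [31, 35, 39, 43, 47]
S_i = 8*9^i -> [8, 72, 648, 5832, 52488]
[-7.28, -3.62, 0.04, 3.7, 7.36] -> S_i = -7.28 + 3.66*i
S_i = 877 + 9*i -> [877, 886, 895, 904, 913]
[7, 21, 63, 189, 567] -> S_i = 7*3^i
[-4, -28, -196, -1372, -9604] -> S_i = -4*7^i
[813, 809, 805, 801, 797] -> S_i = 813 + -4*i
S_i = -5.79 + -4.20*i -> [-5.79, -9.99, -14.19, -18.39, -22.59]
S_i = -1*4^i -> [-1, -4, -16, -64, -256]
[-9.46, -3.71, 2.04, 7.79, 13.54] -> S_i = -9.46 + 5.75*i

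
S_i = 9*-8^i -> [9, -72, 576, -4608, 36864]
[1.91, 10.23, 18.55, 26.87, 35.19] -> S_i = 1.91 + 8.32*i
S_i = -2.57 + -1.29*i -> [-2.57, -3.86, -5.15, -6.44, -7.73]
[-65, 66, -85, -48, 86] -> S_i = Random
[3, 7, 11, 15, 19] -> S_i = 3 + 4*i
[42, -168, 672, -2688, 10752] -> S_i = 42*-4^i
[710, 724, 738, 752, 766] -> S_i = 710 + 14*i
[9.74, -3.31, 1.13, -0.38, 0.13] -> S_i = 9.74*(-0.34)^i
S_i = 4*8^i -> [4, 32, 256, 2048, 16384]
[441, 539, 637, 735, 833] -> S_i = 441 + 98*i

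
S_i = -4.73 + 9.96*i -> [-4.73, 5.23, 15.19, 25.15, 35.11]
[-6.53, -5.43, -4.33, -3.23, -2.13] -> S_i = -6.53 + 1.10*i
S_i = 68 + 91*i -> [68, 159, 250, 341, 432]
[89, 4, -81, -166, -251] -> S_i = 89 + -85*i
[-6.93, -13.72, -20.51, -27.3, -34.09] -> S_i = -6.93 + -6.79*i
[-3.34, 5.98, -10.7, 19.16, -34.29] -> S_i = -3.34*(-1.79)^i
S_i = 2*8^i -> [2, 16, 128, 1024, 8192]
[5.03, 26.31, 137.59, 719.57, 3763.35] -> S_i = 5.03*5.23^i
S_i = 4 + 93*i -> [4, 97, 190, 283, 376]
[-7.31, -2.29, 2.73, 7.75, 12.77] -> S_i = -7.31 + 5.02*i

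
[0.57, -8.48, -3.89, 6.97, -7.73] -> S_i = Random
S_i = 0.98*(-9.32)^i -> [0.98, -9.13, 85.13, -793.37, 7394.18]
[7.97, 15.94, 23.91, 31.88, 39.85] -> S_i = 7.97 + 7.97*i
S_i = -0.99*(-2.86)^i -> [-0.99, 2.83, -8.1, 23.16, -66.24]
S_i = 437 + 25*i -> [437, 462, 487, 512, 537]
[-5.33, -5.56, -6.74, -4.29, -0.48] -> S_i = Random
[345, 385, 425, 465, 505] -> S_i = 345 + 40*i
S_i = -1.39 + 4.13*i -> [-1.39, 2.74, 6.87, 11.0, 15.13]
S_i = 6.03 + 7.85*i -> [6.03, 13.88, 21.73, 29.58, 37.43]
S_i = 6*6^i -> [6, 36, 216, 1296, 7776]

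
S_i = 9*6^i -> [9, 54, 324, 1944, 11664]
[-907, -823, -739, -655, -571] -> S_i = -907 + 84*i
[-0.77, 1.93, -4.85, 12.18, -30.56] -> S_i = -0.77*(-2.51)^i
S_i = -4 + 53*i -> [-4, 49, 102, 155, 208]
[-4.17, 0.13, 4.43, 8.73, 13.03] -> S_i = -4.17 + 4.30*i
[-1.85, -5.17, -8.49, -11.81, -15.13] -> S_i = -1.85 + -3.32*i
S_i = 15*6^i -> [15, 90, 540, 3240, 19440]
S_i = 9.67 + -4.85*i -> [9.67, 4.82, -0.03, -4.88, -9.73]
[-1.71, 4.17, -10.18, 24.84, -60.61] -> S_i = -1.71*(-2.44)^i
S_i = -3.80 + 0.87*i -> [-3.8, -2.93, -2.06, -1.19, -0.32]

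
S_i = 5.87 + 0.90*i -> [5.87, 6.77, 7.67, 8.57, 9.47]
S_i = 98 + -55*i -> [98, 43, -12, -67, -122]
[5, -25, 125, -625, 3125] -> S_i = 5*-5^i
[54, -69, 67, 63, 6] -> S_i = Random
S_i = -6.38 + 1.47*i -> [-6.38, -4.91, -3.44, -1.97, -0.5]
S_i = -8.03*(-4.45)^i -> [-8.03, 35.73, -159.01, 707.61, -3148.88]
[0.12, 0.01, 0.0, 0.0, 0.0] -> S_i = 0.12*0.06^i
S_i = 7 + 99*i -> [7, 106, 205, 304, 403]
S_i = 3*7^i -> [3, 21, 147, 1029, 7203]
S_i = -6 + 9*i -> [-6, 3, 12, 21, 30]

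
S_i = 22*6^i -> [22, 132, 792, 4752, 28512]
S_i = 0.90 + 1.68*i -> [0.9, 2.58, 4.26, 5.94, 7.62]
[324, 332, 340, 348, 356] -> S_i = 324 + 8*i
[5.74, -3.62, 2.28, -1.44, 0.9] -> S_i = 5.74*(-0.63)^i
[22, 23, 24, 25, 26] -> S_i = 22 + 1*i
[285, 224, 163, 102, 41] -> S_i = 285 + -61*i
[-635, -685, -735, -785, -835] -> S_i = -635 + -50*i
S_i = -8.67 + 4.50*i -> [-8.67, -4.17, 0.33, 4.83, 9.33]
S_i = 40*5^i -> [40, 200, 1000, 5000, 25000]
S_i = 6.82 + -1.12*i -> [6.82, 5.7, 4.58, 3.46, 2.34]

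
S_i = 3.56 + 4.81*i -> [3.56, 8.37, 13.18, 17.99, 22.8]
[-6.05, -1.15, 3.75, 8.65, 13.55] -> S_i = -6.05 + 4.90*i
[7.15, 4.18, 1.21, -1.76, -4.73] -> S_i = 7.15 + -2.97*i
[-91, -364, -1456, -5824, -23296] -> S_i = -91*4^i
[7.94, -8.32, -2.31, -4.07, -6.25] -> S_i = Random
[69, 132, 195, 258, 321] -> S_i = 69 + 63*i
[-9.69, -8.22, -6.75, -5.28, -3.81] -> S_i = -9.69 + 1.47*i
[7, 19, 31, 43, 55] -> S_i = 7 + 12*i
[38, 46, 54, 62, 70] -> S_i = 38 + 8*i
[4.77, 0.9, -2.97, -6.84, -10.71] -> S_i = 4.77 + -3.87*i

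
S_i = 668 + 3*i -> [668, 671, 674, 677, 680]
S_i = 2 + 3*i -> [2, 5, 8, 11, 14]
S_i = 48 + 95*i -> [48, 143, 238, 333, 428]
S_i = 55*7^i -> [55, 385, 2695, 18865, 132055]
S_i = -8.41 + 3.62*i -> [-8.41, -4.79, -1.17, 2.45, 6.07]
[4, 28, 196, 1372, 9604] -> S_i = 4*7^i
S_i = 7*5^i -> [7, 35, 175, 875, 4375]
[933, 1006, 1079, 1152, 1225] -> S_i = 933 + 73*i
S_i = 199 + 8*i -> [199, 207, 215, 223, 231]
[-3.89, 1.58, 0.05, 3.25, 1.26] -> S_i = Random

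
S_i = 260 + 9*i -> [260, 269, 278, 287, 296]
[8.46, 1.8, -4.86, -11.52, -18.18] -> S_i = 8.46 + -6.66*i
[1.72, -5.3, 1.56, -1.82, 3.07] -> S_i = Random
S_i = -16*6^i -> [-16, -96, -576, -3456, -20736]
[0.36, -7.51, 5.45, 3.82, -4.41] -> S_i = Random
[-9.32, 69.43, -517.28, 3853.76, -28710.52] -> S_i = -9.32*(-7.45)^i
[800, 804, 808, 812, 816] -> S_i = 800 + 4*i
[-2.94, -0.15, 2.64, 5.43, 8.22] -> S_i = -2.94 + 2.79*i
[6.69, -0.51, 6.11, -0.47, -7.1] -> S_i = Random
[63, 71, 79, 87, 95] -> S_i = 63 + 8*i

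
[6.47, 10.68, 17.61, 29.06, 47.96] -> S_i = 6.47*1.65^i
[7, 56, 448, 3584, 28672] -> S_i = 7*8^i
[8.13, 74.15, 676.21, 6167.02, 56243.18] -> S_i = 8.13*9.12^i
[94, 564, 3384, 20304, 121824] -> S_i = 94*6^i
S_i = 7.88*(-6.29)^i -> [7.88, -49.57, 311.77, -1961.0, 12334.71]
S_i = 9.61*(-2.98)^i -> [9.61, -28.64, 85.34, -254.32, 757.86]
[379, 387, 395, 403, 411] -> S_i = 379 + 8*i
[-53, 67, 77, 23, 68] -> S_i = Random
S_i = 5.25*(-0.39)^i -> [5.25, -2.05, 0.8, -0.31, 0.12]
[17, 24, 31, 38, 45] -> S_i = 17 + 7*i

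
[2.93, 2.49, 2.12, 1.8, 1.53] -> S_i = 2.93*0.85^i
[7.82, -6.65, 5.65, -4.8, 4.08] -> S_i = 7.82*(-0.85)^i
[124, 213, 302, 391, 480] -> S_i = 124 + 89*i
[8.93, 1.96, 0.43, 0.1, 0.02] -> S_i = 8.93*0.22^i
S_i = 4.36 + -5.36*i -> [4.36, -1.0, -6.36, -11.72, -17.08]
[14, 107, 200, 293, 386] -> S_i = 14 + 93*i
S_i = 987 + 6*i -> [987, 993, 999, 1005, 1011]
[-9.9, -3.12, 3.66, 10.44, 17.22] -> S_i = -9.90 + 6.78*i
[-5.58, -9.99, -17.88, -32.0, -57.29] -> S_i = -5.58*1.79^i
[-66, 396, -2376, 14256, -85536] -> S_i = -66*-6^i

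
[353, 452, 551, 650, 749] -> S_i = 353 + 99*i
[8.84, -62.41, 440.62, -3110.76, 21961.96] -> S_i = 8.84*(-7.06)^i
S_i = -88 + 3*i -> [-88, -85, -82, -79, -76]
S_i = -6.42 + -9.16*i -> [-6.42, -15.58, -24.74, -33.9, -43.06]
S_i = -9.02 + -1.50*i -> [-9.02, -10.52, -12.02, -13.52, -15.02]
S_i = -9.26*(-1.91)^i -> [-9.26, 17.69, -33.78, 64.52, -123.24]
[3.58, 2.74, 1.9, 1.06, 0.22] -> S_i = 3.58 + -0.84*i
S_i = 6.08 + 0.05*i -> [6.08, 6.13, 6.18, 6.23, 6.28]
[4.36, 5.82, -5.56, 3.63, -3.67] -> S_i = Random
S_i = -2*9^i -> [-2, -18, -162, -1458, -13122]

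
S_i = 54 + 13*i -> [54, 67, 80, 93, 106]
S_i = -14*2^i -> [-14, -28, -56, -112, -224]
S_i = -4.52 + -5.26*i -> [-4.52, -9.78, -15.04, -20.3, -25.56]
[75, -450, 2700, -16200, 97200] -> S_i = 75*-6^i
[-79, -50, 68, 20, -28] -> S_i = Random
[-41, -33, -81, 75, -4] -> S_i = Random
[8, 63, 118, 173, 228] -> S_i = 8 + 55*i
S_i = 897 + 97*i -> [897, 994, 1091, 1188, 1285]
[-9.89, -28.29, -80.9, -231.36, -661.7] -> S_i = -9.89*2.86^i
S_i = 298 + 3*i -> [298, 301, 304, 307, 310]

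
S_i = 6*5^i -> [6, 30, 150, 750, 3750]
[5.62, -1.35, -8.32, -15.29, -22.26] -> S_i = 5.62 + -6.97*i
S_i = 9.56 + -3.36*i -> [9.56, 6.2, 2.84, -0.52, -3.88]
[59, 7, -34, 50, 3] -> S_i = Random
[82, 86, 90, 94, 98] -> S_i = 82 + 4*i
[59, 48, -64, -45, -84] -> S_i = Random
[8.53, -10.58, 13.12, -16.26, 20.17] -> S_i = 8.53*(-1.24)^i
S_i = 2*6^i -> [2, 12, 72, 432, 2592]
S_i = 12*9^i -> [12, 108, 972, 8748, 78732]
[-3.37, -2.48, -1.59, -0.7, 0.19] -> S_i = -3.37 + 0.89*i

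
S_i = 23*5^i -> [23, 115, 575, 2875, 14375]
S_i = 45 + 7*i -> [45, 52, 59, 66, 73]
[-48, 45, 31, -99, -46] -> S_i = Random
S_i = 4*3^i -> [4, 12, 36, 108, 324]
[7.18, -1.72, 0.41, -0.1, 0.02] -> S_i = 7.18*(-0.24)^i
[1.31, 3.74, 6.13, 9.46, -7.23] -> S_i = Random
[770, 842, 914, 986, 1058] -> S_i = 770 + 72*i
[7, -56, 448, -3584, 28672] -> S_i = 7*-8^i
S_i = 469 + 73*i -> [469, 542, 615, 688, 761]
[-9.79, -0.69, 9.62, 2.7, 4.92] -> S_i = Random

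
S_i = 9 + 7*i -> [9, 16, 23, 30, 37]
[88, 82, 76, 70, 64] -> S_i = 88 + -6*i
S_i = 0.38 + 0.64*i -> [0.38, 1.02, 1.66, 2.3, 2.94]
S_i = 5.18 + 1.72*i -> [5.18, 6.9, 8.62, 10.34, 12.06]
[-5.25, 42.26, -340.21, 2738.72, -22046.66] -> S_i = -5.25*(-8.05)^i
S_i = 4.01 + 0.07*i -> [4.01, 4.08, 4.15, 4.22, 4.29]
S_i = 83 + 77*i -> [83, 160, 237, 314, 391]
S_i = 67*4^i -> [67, 268, 1072, 4288, 17152]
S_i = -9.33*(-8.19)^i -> [-9.33, 76.41, -625.82, 5125.47, -41977.57]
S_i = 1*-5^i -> [1, -5, 25, -125, 625]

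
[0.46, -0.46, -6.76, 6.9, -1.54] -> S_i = Random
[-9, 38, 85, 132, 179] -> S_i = -9 + 47*i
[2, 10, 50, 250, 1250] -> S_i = 2*5^i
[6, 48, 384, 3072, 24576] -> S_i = 6*8^i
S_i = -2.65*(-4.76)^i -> [-2.65, 12.61, -60.04, 285.8, -1360.42]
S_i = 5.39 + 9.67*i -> [5.39, 15.06, 24.73, 34.4, 44.07]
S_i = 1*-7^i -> [1, -7, 49, -343, 2401]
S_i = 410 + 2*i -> [410, 412, 414, 416, 418]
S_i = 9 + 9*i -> [9, 18, 27, 36, 45]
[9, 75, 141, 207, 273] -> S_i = 9 + 66*i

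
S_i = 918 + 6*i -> [918, 924, 930, 936, 942]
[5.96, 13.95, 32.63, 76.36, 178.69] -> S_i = 5.96*2.34^i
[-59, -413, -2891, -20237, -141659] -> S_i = -59*7^i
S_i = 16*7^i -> [16, 112, 784, 5488, 38416]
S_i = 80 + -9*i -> [80, 71, 62, 53, 44]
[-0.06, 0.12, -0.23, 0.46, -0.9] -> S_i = -0.06*(-1.97)^i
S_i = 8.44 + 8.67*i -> [8.44, 17.11, 25.78, 34.45, 43.12]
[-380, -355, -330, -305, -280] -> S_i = -380 + 25*i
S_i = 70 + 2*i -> [70, 72, 74, 76, 78]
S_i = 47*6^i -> [47, 282, 1692, 10152, 60912]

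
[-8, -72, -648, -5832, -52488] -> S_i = -8*9^i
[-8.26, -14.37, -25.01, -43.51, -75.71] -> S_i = -8.26*1.74^i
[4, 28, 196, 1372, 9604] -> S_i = 4*7^i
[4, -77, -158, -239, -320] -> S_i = 4 + -81*i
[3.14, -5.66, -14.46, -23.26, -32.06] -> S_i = 3.14 + -8.80*i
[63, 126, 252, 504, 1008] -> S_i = 63*2^i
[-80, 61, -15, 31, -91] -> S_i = Random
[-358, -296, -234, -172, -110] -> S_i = -358 + 62*i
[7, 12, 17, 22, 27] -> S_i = 7 + 5*i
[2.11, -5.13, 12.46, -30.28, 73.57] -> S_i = 2.11*(-2.43)^i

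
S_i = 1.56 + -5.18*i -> [1.56, -3.62, -8.8, -13.98, -19.16]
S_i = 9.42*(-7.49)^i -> [9.42, -70.56, 528.46, -3958.19, 29646.82]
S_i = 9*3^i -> [9, 27, 81, 243, 729]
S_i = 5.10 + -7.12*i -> [5.1, -2.02, -9.14, -16.26, -23.38]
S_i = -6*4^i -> [-6, -24, -96, -384, -1536]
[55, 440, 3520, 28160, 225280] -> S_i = 55*8^i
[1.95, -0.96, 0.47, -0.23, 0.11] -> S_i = 1.95*(-0.49)^i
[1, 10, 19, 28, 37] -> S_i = 1 + 9*i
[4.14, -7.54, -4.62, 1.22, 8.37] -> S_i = Random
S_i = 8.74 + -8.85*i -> [8.74, -0.11, -8.96, -17.81, -26.66]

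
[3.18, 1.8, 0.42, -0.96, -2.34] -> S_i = 3.18 + -1.38*i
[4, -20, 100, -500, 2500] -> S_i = 4*-5^i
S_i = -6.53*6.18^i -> [-6.53, -40.36, -249.4, -1541.27, -9525.05]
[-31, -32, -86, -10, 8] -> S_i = Random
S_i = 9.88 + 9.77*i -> [9.88, 19.65, 29.42, 39.19, 48.96]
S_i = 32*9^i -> [32, 288, 2592, 23328, 209952]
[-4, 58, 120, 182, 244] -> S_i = -4 + 62*i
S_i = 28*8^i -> [28, 224, 1792, 14336, 114688]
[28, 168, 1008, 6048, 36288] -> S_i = 28*6^i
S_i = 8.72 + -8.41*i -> [8.72, 0.31, -8.1, -16.51, -24.92]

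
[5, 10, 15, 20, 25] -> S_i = 5 + 5*i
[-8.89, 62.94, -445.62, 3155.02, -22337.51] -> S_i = -8.89*(-7.08)^i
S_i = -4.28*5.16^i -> [-4.28, -22.08, -113.96, -588.02, -3034.19]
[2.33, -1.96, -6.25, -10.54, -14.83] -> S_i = 2.33 + -4.29*i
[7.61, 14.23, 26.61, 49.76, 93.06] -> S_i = 7.61*1.87^i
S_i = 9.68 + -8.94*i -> [9.68, 0.74, -8.2, -17.14, -26.08]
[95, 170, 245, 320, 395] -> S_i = 95 + 75*i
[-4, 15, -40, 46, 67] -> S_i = Random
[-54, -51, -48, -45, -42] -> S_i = -54 + 3*i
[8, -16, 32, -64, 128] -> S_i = 8*-2^i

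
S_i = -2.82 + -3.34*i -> [-2.82, -6.16, -9.5, -12.84, -16.18]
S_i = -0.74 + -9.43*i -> [-0.74, -10.17, -19.6, -29.03, -38.46]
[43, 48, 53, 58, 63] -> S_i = 43 + 5*i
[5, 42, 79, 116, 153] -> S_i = 5 + 37*i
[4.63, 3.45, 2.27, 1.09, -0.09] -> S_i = 4.63 + -1.18*i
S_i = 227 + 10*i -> [227, 237, 247, 257, 267]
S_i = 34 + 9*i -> [34, 43, 52, 61, 70]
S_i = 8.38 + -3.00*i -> [8.38, 5.38, 2.38, -0.62, -3.62]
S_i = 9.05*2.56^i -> [9.05, 23.17, 59.31, 151.83, 388.69]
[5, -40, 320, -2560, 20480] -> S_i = 5*-8^i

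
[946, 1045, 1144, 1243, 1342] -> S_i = 946 + 99*i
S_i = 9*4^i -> [9, 36, 144, 576, 2304]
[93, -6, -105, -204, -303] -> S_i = 93 + -99*i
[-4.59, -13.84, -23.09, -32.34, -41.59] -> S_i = -4.59 + -9.25*i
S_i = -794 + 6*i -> [-794, -788, -782, -776, -770]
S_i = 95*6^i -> [95, 570, 3420, 20520, 123120]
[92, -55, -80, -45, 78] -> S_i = Random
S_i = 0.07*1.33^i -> [0.07, 0.09, 0.12, 0.16, 0.22]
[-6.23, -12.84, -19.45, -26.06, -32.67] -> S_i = -6.23 + -6.61*i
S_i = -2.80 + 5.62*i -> [-2.8, 2.82, 8.44, 14.06, 19.68]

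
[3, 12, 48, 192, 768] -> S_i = 3*4^i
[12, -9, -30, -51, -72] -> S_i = 12 + -21*i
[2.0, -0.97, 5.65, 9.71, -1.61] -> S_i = Random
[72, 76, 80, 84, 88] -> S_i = 72 + 4*i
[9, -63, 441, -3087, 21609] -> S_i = 9*-7^i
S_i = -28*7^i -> [-28, -196, -1372, -9604, -67228]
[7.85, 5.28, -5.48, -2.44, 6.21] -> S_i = Random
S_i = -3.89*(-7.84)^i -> [-3.89, 30.5, -239.1, 1874.55, -14696.5]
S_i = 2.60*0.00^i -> [2.6, 0.0, 0.0, 0.0, 0.0]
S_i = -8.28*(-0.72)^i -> [-8.28, 5.96, -4.29, 3.09, -2.23]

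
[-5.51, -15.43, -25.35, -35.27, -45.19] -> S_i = -5.51 + -9.92*i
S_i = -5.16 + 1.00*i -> [-5.16, -4.16, -3.16, -2.16, -1.16]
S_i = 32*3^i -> [32, 96, 288, 864, 2592]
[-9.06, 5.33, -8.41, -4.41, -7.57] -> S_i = Random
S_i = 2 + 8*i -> [2, 10, 18, 26, 34]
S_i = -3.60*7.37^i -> [-3.6, -26.53, -195.54, -1441.14, -10621.17]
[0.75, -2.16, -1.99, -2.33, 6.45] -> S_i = Random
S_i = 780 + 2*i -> [780, 782, 784, 786, 788]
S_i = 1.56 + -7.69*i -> [1.56, -6.13, -13.82, -21.51, -29.2]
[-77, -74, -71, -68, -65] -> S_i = -77 + 3*i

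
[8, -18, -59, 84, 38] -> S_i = Random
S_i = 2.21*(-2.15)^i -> [2.21, -4.75, 10.22, -21.96, 47.22]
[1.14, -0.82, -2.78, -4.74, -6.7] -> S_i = 1.14 + -1.96*i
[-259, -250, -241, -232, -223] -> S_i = -259 + 9*i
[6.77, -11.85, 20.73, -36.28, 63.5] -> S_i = 6.77*(-1.75)^i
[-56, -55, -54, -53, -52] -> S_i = -56 + 1*i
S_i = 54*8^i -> [54, 432, 3456, 27648, 221184]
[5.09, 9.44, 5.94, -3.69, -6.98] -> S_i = Random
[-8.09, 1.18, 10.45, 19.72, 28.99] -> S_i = -8.09 + 9.27*i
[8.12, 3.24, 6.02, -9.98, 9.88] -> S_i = Random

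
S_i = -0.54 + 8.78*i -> [-0.54, 8.24, 17.02, 25.8, 34.58]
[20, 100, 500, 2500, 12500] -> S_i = 20*5^i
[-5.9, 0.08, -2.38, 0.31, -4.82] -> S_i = Random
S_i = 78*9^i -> [78, 702, 6318, 56862, 511758]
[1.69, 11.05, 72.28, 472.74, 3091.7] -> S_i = 1.69*6.54^i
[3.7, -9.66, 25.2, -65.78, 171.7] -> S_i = 3.70*(-2.61)^i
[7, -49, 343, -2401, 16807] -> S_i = 7*-7^i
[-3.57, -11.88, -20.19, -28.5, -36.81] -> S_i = -3.57 + -8.31*i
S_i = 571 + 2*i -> [571, 573, 575, 577, 579]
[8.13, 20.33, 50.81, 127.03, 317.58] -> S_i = 8.13*2.50^i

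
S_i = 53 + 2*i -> [53, 55, 57, 59, 61]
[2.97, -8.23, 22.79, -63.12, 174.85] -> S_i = 2.97*(-2.77)^i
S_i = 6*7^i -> [6, 42, 294, 2058, 14406]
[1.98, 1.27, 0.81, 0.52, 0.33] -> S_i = 1.98*0.64^i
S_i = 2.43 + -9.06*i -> [2.43, -6.63, -15.69, -24.75, -33.81]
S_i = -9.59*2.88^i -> [-9.59, -27.62, -79.54, -229.08, -659.76]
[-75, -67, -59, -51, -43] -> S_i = -75 + 8*i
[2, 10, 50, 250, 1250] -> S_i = 2*5^i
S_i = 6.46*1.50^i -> [6.46, 9.69, 14.54, 21.8, 32.7]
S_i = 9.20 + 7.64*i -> [9.2, 16.84, 24.48, 32.12, 39.76]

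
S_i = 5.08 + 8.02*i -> [5.08, 13.1, 21.12, 29.14, 37.16]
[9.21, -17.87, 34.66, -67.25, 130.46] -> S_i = 9.21*(-1.94)^i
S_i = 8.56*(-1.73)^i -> [8.56, -14.81, 25.62, -44.32, 76.68]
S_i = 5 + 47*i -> [5, 52, 99, 146, 193]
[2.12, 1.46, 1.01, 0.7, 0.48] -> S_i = 2.12*0.69^i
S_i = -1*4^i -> [-1, -4, -16, -64, -256]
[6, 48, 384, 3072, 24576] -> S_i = 6*8^i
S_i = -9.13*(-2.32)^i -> [-9.13, 21.18, -49.14, 114.01, -264.5]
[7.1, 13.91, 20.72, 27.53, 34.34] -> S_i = 7.10 + 6.81*i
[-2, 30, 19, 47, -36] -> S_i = Random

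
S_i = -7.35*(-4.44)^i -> [-7.35, 32.63, -144.89, 643.33, -2856.4]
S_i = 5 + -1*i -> [5, 4, 3, 2, 1]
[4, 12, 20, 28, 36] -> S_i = 4 + 8*i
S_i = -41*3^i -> [-41, -123, -369, -1107, -3321]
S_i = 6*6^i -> [6, 36, 216, 1296, 7776]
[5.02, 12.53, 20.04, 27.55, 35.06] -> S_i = 5.02 + 7.51*i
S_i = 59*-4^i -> [59, -236, 944, -3776, 15104]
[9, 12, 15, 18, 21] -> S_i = 9 + 3*i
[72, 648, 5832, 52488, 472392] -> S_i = 72*9^i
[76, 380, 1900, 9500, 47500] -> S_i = 76*5^i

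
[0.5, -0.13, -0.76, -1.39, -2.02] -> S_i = 0.50 + -0.63*i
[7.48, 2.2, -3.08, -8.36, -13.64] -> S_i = 7.48 + -5.28*i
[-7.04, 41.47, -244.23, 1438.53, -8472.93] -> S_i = -7.04*(-5.89)^i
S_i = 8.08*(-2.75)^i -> [8.08, -22.22, 61.1, -168.04, 462.11]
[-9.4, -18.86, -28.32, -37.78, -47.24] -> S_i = -9.40 + -9.46*i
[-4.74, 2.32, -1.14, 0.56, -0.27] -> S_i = -4.74*(-0.49)^i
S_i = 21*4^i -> [21, 84, 336, 1344, 5376]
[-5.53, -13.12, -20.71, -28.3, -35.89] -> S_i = -5.53 + -7.59*i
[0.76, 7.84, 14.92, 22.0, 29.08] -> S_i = 0.76 + 7.08*i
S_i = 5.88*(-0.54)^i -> [5.88, -3.18, 1.71, -0.93, 0.5]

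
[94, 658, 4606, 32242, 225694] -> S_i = 94*7^i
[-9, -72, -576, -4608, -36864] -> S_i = -9*8^i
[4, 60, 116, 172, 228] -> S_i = 4 + 56*i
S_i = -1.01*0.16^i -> [-1.01, -0.16, -0.03, -0.0, -0.0]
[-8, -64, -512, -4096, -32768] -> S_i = -8*8^i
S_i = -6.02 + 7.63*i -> [-6.02, 1.61, 9.24, 16.87, 24.5]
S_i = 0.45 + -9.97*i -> [0.45, -9.52, -19.49, -29.46, -39.43]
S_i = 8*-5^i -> [8, -40, 200, -1000, 5000]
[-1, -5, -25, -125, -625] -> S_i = -1*5^i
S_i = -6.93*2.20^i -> [-6.93, -15.25, -33.54, -73.79, -162.34]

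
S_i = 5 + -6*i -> [5, -1, -7, -13, -19]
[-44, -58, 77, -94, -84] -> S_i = Random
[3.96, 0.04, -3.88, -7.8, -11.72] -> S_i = 3.96 + -3.92*i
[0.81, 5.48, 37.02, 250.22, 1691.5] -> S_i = 0.81*6.76^i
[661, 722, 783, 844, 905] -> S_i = 661 + 61*i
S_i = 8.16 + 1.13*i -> [8.16, 9.29, 10.42, 11.55, 12.68]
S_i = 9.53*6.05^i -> [9.53, 57.66, 348.82, 2110.37, 12767.75]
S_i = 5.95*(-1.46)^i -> [5.95, -8.69, 12.68, -18.52, 27.04]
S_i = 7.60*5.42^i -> [7.6, 41.19, 223.26, 1210.07, 6558.59]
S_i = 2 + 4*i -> [2, 6, 10, 14, 18]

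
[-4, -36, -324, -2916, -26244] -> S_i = -4*9^i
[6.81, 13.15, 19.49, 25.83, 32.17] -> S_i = 6.81 + 6.34*i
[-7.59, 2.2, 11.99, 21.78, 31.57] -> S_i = -7.59 + 9.79*i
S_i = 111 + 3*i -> [111, 114, 117, 120, 123]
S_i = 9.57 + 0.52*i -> [9.57, 10.09, 10.61, 11.13, 11.65]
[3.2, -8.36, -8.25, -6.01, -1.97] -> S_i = Random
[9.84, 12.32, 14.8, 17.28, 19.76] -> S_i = 9.84 + 2.48*i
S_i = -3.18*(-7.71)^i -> [-3.18, 24.52, -189.03, 1457.44, -11236.85]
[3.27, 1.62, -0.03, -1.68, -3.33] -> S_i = 3.27 + -1.65*i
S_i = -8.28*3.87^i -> [-8.28, -32.04, -124.01, -479.91, -1857.27]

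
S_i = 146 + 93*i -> [146, 239, 332, 425, 518]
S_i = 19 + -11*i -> [19, 8, -3, -14, -25]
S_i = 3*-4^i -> [3, -12, 48, -192, 768]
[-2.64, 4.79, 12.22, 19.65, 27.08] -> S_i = -2.64 + 7.43*i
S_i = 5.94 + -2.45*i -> [5.94, 3.49, 1.04, -1.41, -3.86]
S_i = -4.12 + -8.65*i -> [-4.12, -12.77, -21.42, -30.07, -38.72]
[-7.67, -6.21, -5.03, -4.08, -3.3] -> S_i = -7.67*0.81^i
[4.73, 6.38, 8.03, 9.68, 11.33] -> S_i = 4.73 + 1.65*i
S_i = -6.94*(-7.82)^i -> [-6.94, 54.27, -424.4, 3318.79, -25952.94]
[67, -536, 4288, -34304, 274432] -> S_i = 67*-8^i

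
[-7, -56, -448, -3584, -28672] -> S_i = -7*8^i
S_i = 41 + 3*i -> [41, 44, 47, 50, 53]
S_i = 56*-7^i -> [56, -392, 2744, -19208, 134456]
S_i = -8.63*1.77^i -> [-8.63, -15.28, -27.04, -47.86, -84.7]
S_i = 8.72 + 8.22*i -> [8.72, 16.94, 25.16, 33.38, 41.6]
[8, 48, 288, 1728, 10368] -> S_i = 8*6^i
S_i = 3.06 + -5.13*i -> [3.06, -2.07, -7.2, -12.33, -17.46]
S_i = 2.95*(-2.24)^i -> [2.95, -6.61, 14.8, -33.16, 74.27]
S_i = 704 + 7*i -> [704, 711, 718, 725, 732]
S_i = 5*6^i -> [5, 30, 180, 1080, 6480]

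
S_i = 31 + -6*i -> [31, 25, 19, 13, 7]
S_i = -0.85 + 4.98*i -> [-0.85, 4.13, 9.11, 14.09, 19.07]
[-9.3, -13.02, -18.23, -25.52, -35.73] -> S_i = -9.30*1.40^i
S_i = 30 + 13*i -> [30, 43, 56, 69, 82]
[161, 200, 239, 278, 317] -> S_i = 161 + 39*i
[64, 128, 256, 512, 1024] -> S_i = 64*2^i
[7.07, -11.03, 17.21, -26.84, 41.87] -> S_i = 7.07*(-1.56)^i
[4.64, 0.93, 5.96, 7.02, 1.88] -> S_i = Random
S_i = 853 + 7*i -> [853, 860, 867, 874, 881]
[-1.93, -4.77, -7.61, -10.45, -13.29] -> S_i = -1.93 + -2.84*i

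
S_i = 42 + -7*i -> [42, 35, 28, 21, 14]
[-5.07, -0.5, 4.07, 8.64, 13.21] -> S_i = -5.07 + 4.57*i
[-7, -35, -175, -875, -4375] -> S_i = -7*5^i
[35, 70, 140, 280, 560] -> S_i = 35*2^i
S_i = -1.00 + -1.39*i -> [-1.0, -2.39, -3.78, -5.17, -6.56]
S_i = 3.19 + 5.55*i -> [3.19, 8.74, 14.29, 19.84, 25.39]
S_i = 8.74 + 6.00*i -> [8.74, 14.74, 20.74, 26.74, 32.74]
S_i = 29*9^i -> [29, 261, 2349, 21141, 190269]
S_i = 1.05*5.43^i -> [1.05, 5.7, 30.96, 168.11, 912.83]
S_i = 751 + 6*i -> [751, 757, 763, 769, 775]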